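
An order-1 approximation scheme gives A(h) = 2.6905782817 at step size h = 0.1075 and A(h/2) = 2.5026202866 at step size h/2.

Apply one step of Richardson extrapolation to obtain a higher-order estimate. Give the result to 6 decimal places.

r = 1: numerator weight 2, denominator 1.
Weighted: 5.0052405732 − 2.6905782817 = 2.3146622915
Extrapolated: 2.3146622915 / 1 = 2.3146622915
Shift from A(h/2): −0.1879579951.

2.314662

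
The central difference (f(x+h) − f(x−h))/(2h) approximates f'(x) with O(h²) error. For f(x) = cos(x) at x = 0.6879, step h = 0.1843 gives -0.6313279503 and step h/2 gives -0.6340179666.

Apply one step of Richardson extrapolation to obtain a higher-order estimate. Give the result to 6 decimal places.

-0.634915

Order 2 gives 2^r = 4 and 2^r − 1 = 3.
A(h/2) − A(h) = -0.6340179666 − (-0.6313279503) = -0.0026900163
Divide by 2^2 − 1 = 3: (-0.0026900163)/3 = -0.0008966721
R = A(h/2) + (A(h/2) − A(h))/3 = -0.6340179666 − 0.0008966721 = -0.6349146387
Gap between inputs: 2.690e-03; correction applied: −0.0008966721.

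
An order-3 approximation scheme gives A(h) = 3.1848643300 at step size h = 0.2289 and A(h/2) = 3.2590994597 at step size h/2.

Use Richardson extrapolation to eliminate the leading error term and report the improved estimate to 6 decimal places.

3.269704

r = 3, so 2^r = 8.
8*3.2590994597 = 26.0727956776; subtract 3.1848643300 → 22.8879313476
22.8879313476 ÷ 7 = 3.2697044782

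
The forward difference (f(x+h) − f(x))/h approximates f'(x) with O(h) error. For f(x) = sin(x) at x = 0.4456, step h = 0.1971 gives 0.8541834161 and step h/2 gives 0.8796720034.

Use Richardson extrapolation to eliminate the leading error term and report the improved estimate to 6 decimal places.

0.905161

r = 1: numerator weight 2, denominator 1.
Numerator 2 × A(h/2) − A(h) = 2 × 0.8796720034 − 0.8541834161 = 0.9051605907
Divide by 2^1 − 1 = 1.
(2 × 0.8796720034 − 0.8541834161)/(2 − 1) = 0.9051605907
Correction |R − A(h/2)| = 2.549e-02; gap |A(h/2) − A(h)| = 2.549e-02.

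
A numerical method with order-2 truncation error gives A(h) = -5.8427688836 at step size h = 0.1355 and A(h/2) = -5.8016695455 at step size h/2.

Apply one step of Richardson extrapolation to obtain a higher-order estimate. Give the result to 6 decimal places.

-5.787970

Leading term ∝ h^2; use weight 4 = 2^2.
Weighted: (-23.2066781820) − (-5.8427688836) = -17.3639092984
Denominator 4 − 1 = 3.
(4*(-5.8016695455) − (-5.8427688836))/(4 − 1) = -5.7879697661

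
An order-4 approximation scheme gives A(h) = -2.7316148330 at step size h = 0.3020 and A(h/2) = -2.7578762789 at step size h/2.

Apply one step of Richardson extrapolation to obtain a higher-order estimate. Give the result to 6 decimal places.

r = 4, so 2^r = 16.
16*(-2.7578762789) − (-2.7316148330) = -41.3944056294
Divide by 2^4 − 1 = 15.
So the Richardson estimate is -2.7596270420.

-2.759627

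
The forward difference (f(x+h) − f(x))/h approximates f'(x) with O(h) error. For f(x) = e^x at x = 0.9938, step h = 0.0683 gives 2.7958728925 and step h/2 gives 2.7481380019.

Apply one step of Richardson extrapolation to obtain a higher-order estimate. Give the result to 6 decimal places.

2.700403

With r = 1 the leading error scales as h^1, so the weight is 2^1 = 2.
2*2.7481380019 − 2.7958728925 = 2.7004031113
Extrapolated: 2.7004031113 / 1 = 2.7004031113
Gap between inputs: 4.773e-02; correction applied: −0.0477348906.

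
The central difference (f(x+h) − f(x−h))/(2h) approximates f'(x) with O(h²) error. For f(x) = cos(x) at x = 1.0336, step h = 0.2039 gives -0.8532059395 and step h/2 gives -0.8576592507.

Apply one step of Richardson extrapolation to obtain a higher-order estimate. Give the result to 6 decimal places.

-0.859144

r = 2, so 2^r = 4.
Numerator 4*A(h/2) − A(h) = 4*(-0.8576592507) − (-0.8532059395) = -2.5774310633
Denominator 4 − 1 = 3.
(4*(-0.8576592507) − (-0.8532059395))/(4 − 1) = -0.8591436878
Correction |R − A(h/2)| = 1.484e-03; gap |A(h/2) − A(h)| = 4.453e-03.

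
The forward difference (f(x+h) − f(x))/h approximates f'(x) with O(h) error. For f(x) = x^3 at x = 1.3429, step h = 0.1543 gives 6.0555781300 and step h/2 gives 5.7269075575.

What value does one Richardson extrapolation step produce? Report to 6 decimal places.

Method order is 1; weight 2^1 = 2.
2×5.7269075575 = 11.4538151150; 11.4538151150 − 6.0555781300 = 5.3982369850
Denominator 2 − 1 = 1.
So the Richardson estimate is 5.3982369850.

5.398237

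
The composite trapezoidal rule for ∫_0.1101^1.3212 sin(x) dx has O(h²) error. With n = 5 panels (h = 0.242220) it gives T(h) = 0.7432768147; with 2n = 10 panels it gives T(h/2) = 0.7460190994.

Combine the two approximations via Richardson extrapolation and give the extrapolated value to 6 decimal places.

Error is O(h^2); halving h shrinks it by 2^2 = 4.
2^2×A(h/2) = 2.9840763976; minus A(h) gives 2.2407995829.
Divide by 2^2 − 1 = 3.
So the Richardson estimate is 0.7469331943.
Correction |R − A(h/2)| = 9.141e-04; gap |A(h/2) − A(h)| = 2.742e-03.

0.746933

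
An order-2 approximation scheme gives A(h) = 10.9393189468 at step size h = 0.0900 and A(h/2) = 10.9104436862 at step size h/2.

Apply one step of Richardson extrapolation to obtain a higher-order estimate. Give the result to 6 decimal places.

Leading term ∝ h^2; use weight 4 = 2^2.
2^2·A(h/2) = 43.6417747448; minus A(h) gives 32.7024557980.
Divide by 2^2 − 1 = 3.
Extrapolated: 32.7024557980 / 3 = 10.9008185993
Correction |R − A(h/2)| = 9.625e-03; gap |A(h/2) − A(h)| = 2.888e-02.

10.900819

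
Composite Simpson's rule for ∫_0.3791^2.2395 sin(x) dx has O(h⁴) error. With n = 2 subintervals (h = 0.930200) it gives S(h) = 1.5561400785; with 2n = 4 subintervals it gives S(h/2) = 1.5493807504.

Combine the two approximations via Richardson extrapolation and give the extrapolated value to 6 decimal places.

1.548930

Method order is 4; weight 2^4 = 16.
2^4·A(h/2) = 24.7900920064; minus A(h) gives 23.2339519279.
Divide by 2^4 − 1 = 15.
Extrapolated: 23.2339519279 / 15 = 1.5489301285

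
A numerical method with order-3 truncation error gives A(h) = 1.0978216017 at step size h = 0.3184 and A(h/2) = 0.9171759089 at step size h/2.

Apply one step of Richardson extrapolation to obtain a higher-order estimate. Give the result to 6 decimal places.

0.891369

Order 3 gives 2^r = 8 and 2^r − 1 = 7.
Numerator 8 × A(h/2) − A(h) = 8 × 0.9171759089 − 1.0978216017 = 6.2395856695
Divide by 2^3 − 1 = 7.
R = 6.2395856695/7 = 0.8913693814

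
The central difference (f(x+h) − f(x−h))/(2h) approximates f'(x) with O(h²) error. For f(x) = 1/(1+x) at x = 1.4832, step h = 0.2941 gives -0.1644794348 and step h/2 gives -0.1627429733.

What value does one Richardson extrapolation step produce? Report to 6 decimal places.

-0.162164

Error is O(h^2); halving h shrinks it by 2^2 = 4.
Difference of the inputs: -0.1627429733 − (-0.1644794348) = 0.0017364615
Correction (A(h/2) − A(h))/(4 − 1) = 0.0017364615/3 = 0.0005788205
R = A(h/2) + (A(h/2) − A(h))/3 = -0.1627429733 + 0.0005788205 = -0.1621641528
Shift from A(h/2): +0.0005788205.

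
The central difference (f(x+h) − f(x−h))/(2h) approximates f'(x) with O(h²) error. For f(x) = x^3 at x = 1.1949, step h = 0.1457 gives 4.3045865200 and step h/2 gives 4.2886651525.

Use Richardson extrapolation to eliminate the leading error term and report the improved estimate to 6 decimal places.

4.283358

r = 2, so 2^r = 4.
A(h/2) − A(h) = 4.2886651525 − 4.3045865200 = -0.0159213675
Divide by 2^2 − 1 = 3: (-0.0159213675)/3 = -0.0053071225
R = A(h/2) + (A(h/2) − A(h))/3 = 4.2886651525 − 0.0053071225 = 4.2833580300
Shift from A(h/2): −0.0053071225.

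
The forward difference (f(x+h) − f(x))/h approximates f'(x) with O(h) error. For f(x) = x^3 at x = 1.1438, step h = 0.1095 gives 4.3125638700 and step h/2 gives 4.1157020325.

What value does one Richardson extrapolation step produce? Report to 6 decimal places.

3.918840

r = 1, so 2^r = 2.
2^1 × A(h/2) = 8.2314040650; minus A(h) gives 3.9188401950.
Divide by 2^1 − 1 = 1.
Result: 3.9188401950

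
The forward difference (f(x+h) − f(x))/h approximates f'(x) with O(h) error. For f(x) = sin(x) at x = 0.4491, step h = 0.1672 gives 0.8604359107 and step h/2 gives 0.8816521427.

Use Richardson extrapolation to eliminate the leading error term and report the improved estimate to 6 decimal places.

Leading term ∝ h^1; use weight 2 = 2^1.
2 × 0.8816521427 = 1.7633042854; subtract 0.8604359107 → 0.9028683747
0.9028683747 ÷ 1 = 0.9028683747
Correction |R − A(h/2)| = 2.122e-02; gap |A(h/2) − A(h)| = 2.122e-02.

0.902868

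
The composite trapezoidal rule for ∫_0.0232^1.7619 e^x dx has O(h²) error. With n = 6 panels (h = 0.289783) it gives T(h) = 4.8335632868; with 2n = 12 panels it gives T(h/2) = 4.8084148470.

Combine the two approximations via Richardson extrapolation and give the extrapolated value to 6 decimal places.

4.800032

With r = 2 the leading error scales as h^2, so the weight is 2^2 = 4.
2^2 × A(h/2) = 19.2336593880; minus A(h) gives 14.4000961012.
14.4000961012 ÷ 3 = 4.8000320337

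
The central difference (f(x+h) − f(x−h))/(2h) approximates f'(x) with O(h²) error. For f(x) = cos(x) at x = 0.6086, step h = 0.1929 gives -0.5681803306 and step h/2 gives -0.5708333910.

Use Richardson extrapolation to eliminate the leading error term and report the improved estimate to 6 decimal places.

-0.571718

With r = 2 the leading error scales as h^2, so the weight is 2^2 = 4.
Numerator 4·A(h/2) − A(h) = 4·(-0.5708333910) − (-0.5681803306) = -1.7151532334
(-1.7151532334) ÷ 3 = -0.5717177445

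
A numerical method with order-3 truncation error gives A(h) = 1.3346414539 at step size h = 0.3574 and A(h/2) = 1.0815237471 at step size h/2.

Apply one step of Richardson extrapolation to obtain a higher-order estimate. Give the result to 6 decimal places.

1.045364

r = 3: numerator weight 8, denominator 7.
Difference of the inputs: 1.0815237471 − 1.3346414539 = -0.2531177068
Correction (A(h/2) − A(h))/(8 − 1) = (-0.2531177068)/7 = -0.0361596724
R = 1.0815237471 − 0.0361596724 = 1.0453640747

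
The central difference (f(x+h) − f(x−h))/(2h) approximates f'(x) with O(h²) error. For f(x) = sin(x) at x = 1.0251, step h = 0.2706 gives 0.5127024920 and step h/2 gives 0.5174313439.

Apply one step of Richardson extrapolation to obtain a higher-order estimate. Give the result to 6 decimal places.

r = 2: numerator weight 4, denominator 3.
A(h/2) − A(h) = 0.5174313439 − 0.5127024920 = 0.0047288519
Correction (A(h/2) − A(h))/(4 − 1) = 0.0047288519/3 = 0.0015762840
R = 0.5174313439 + 0.0015762840 = 0.5190076279
Correction |R − A(h/2)| = 1.576e-03; gap |A(h/2) − A(h)| = 4.729e-03.

0.519008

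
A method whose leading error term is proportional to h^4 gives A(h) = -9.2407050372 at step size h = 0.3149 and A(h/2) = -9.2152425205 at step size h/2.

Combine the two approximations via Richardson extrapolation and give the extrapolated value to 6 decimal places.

Order 4 gives 2^r = 16 and 2^r − 1 = 15.
Numerator 16 × A(h/2) − A(h) = 16 × (-9.2152425205) − (-9.2407050372) = -138.2031752908
Divide by 2^4 − 1 = 15.
Extrapolated: (-138.2031752908) / 15 = -9.2135450194

-9.213545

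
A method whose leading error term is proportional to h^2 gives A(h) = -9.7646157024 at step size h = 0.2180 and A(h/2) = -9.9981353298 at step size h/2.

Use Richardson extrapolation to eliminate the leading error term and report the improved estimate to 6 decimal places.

-10.075975

Method order is 2; weight 2^2 = 4.
Numerator 4·A(h/2) − A(h) = 4·(-9.9981353298) − (-9.7646157024) = -30.2279256168
Extrapolated: (-30.2279256168) / 3 = -10.0759752056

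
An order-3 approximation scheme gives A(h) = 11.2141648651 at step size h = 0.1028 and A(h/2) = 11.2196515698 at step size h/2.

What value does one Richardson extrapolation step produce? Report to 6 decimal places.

Error is O(h^3); halving h shrinks it by 2^3 = 8.
8*11.2196515698 − 11.2141648651 = 78.5430476933
(8*11.2196515698 − 11.2141648651)/(8 − 1) = 11.2204353848

11.220435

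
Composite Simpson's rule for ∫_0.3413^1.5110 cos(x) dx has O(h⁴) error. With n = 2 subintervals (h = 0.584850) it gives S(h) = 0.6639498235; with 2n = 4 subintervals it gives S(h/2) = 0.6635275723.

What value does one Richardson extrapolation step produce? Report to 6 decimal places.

Error is O(h^4); halving h shrinks it by 2^4 = 16.
2^4 × A(h/2) = 10.6164411568; minus A(h) gives 9.9524913333.
R = 9.9524913333/15 = 0.6634994222

0.663499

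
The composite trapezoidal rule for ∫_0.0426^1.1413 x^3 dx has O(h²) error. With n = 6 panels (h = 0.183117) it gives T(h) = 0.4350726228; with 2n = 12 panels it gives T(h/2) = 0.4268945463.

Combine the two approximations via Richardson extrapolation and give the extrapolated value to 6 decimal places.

r = 2: numerator weight 4, denominator 3.
4×0.4268945463 − 0.4350726228 = 1.2725055624
1.2725055624 ÷ 3 = 0.4241685208

0.424169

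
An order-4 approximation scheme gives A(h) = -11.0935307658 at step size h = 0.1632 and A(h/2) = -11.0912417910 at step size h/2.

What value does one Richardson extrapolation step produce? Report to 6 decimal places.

Leading term ∝ h^4; use weight 16 = 2^4.
16 × (-11.0912417910) = -177.4598686560; (-177.4598686560) − (-11.0935307658) = -166.3663378902
Divide by 2^4 − 1 = 15.
So the Richardson estimate is -11.0910891927.
Correction |R − A(h/2)| = 1.526e-04; gap |A(h/2) − A(h)| = 2.289e-03.

-11.091089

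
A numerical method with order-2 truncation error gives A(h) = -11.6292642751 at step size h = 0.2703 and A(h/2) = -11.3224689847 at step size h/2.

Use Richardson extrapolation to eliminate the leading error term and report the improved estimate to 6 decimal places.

The method has order 2: 2^2 = 4.
Numerator 4 × A(h/2) − A(h) = 4 × (-11.3224689847) − (-11.6292642751) = -33.6606116637
Denominator 4 − 1 = 3.
So the Richardson estimate is -11.2202038879.
Correction |R − A(h/2)| = 1.023e-01; gap |A(h/2) − A(h)| = 3.068e-01.

-11.220204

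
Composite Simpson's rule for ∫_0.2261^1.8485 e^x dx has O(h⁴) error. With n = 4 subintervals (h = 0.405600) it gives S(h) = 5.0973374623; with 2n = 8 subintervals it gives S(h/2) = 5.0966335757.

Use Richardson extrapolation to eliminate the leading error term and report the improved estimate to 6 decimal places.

5.096587

Order 4 gives 2^r = 16 and 2^r − 1 = 15.
Weighted: 81.5461372112 − 5.0973374623 = 76.4487997489
Divide by 2^4 − 1 = 15.
So the Richardson estimate is 5.0965866499.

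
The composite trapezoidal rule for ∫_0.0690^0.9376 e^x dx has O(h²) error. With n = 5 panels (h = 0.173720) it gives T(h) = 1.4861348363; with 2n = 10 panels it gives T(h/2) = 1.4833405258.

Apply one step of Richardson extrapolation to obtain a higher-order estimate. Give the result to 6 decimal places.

Leading term ∝ h^2; use weight 4 = 2^2.
Top: 4(1.4833405258) − (1.4861348363) = 4.4472272669
Extrapolated: 4.4472272669 / 3 = 1.4824090890

1.482409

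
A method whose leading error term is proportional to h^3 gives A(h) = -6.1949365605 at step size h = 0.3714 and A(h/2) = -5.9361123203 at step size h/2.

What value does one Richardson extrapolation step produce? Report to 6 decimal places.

-5.899137

With r = 3 the leading error scales as h^3, so the weight is 2^3 = 8.
8*(-5.9361123203) = -47.4888985624; (-47.4888985624) − (-6.1949365605) = -41.2939620019
Denominator 8 − 1 = 7.
R = (-41.2939620019)/7 = -5.8991374288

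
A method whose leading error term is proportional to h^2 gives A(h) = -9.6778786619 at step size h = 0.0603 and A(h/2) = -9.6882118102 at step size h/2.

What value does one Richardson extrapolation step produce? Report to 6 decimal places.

-9.691656

The method has order 2: 2^2 = 4.
4 × (-9.6882118102) − (-9.6778786619) = -29.0749685789
Denominator 4 − 1 = 3.
So the Richardson estimate is -9.6916561930.
Correction |R − A(h/2)| = 3.444e-03; gap |A(h/2) − A(h)| = 1.033e-02.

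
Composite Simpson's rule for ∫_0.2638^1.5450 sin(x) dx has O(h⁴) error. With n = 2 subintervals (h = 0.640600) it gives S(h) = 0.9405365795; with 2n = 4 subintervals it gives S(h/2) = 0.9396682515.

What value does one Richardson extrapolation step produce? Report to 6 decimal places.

0.939610

Leading term ∝ h^4; use weight 16 = 2^4.
Top: 16(0.9396682515) − (0.9405365795) = 14.0941554445
Extrapolated: 14.0941554445 / 15 = 0.9396103630
Shift from A(h/2): −0.0000578885.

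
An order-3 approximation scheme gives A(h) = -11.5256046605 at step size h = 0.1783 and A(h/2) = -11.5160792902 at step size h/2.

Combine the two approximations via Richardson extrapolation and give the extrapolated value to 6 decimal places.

-11.514719

r = 3: numerator weight 8, denominator 7.
Numerator 8·A(h/2) − A(h) = 8·(-11.5160792902) − (-11.5256046605) = -80.6030296611
Denominator 8 − 1 = 7.
(8·(-11.5160792902) − (-11.5256046605))/(8 − 1) = -11.5147185230
Gap between inputs: 9.525e-03; correction applied: +0.0013607672.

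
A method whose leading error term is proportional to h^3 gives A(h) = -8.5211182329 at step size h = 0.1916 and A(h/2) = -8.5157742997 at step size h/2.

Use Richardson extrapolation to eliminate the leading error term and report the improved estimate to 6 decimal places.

-8.515011

Method order is 3; weight 2^3 = 8.
Numerator 8 × A(h/2) − A(h) = 8 × (-8.5157742997) − (-8.5211182329) = -59.6050761647
R = (-59.6050761647)/7 = -8.5150108807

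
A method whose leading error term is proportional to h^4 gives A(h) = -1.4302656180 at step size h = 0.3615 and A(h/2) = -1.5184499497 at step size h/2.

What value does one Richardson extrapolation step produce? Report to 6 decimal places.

-1.524329

The method has order 4: 2^4 = 16.
A(h/2) − A(h) = -1.5184499497 − (-1.4302656180) = -0.0881843317
Divide by 2^4 − 1 = 15: (-0.0881843317)/15 = -0.0058789554
R = A(h/2) + (A(h/2) − A(h))/15 = -1.5184499497 − 0.0058789554 = -1.5243289051
Correction |R − A(h/2)| = 5.879e-03; gap |A(h/2) − A(h)| = 8.818e-02.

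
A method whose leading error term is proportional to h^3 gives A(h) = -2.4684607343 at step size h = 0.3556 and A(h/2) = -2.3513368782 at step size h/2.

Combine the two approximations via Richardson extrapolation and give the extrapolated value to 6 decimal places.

-2.334605

r = 3: numerator weight 8, denominator 7.
8·(-2.3513368782) = -18.8106950256; (-18.8106950256) − (-2.4684607343) = -16.3422342913
Denominator 8 − 1 = 7.
R = (-16.3422342913)/7 = -2.3346048988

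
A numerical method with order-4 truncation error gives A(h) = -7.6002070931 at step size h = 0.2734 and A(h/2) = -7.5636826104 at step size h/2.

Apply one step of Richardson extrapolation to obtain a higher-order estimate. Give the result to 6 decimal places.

Error is O(h^4); halving h shrinks it by 2^4 = 16.
16*(-7.5636826104) = -121.0189217664; subtract (-7.6002070931) → -113.4187146733
(-113.4187146733) ÷ 15 = -7.5612476449
Shift from A(h/2): +0.0024349655.

-7.561248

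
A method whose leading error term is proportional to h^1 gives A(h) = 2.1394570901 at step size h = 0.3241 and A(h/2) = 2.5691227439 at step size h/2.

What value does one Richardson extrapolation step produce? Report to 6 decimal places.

r = 1, so 2^r = 2.
Weighted: 5.1382454878 − 2.1394570901 = 2.9987883977
(2 × 2.5691227439 − 2.1394570901)/(2 − 1) = 2.9987883977

2.998788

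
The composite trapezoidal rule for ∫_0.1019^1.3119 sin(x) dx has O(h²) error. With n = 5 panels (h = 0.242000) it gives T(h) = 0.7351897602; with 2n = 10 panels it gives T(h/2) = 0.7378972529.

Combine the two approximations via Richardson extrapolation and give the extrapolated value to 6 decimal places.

0.738800

The method has order 2: 2^2 = 4.
4·0.7378972529 = 2.9515890116; 2.9515890116 − 0.7351897602 = 2.2163992514
Divide by 2^2 − 1 = 3.
Result: 0.7387997505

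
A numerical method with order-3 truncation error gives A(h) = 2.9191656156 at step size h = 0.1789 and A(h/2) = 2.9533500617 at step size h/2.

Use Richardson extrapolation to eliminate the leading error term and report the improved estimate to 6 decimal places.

2.958234

Method order is 3; weight 2^3 = 8.
2^3*A(h/2) = 23.6268004936; minus A(h) gives 20.7076348780.
Denominator 8 − 1 = 7.
R = 20.7076348780/7 = 2.9582335540
Gap between inputs: 3.418e-02; correction applied: +0.0048834923.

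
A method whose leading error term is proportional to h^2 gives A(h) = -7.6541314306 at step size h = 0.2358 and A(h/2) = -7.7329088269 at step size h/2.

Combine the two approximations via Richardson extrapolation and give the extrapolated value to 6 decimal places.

r = 2, so 2^r = 4.
Top: 4(-7.7329088269) − (-7.6541314306) = -23.2775038770
Denominator 4 − 1 = 3.
(4 × (-7.7329088269) − (-7.6541314306))/(4 − 1) = -7.7591679590

-7.759168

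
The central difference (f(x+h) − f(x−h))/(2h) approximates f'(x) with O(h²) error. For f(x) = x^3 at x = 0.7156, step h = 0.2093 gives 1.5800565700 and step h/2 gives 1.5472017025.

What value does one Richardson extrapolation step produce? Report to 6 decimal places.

Leading term ∝ h^2; use weight 4 = 2^2.
4 × 1.5472017025 − 1.5800565700 = 4.6087502400
Divide by 2^2 − 1 = 3.
Extrapolated: 4.6087502400 / 3 = 1.5362500800
Shift from A(h/2): −0.0109516225.

1.536250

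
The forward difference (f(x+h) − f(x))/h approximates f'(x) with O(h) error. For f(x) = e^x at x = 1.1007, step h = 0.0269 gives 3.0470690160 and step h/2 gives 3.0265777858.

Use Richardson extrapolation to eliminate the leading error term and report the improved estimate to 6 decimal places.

Method order is 1; weight 2^1 = 2.
Weighted: 6.0531555716 − 3.0470690160 = 3.0060865556
Divide by 2^1 − 1 = 1.
Result: 3.0060865556

3.006087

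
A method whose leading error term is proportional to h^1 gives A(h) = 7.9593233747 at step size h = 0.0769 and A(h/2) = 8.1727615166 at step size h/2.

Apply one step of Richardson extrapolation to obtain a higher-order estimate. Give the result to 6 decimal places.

Leading term ∝ h^1; use weight 2 = 2^1.
A(h/2) − A(h) = 8.1727615166 − 7.9593233747 = 0.2134381419
Correction (A(h/2) − A(h))/(2 − 1) = 0.2134381419/1 = 0.2134381419
R = A(h/2) + (A(h/2) − A(h))/1 = 8.1727615166 + 0.2134381419 = 8.3861996585

8.386200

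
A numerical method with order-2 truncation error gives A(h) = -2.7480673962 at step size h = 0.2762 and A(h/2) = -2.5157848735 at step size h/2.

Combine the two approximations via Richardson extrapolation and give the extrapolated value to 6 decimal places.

-2.438357

r = 2, so 2^r = 4.
Numerator 4*A(h/2) − A(h) = 4*(-2.5157848735) − (-2.7480673962) = -7.3150720978
R = (-7.3150720978)/3 = -2.4383573659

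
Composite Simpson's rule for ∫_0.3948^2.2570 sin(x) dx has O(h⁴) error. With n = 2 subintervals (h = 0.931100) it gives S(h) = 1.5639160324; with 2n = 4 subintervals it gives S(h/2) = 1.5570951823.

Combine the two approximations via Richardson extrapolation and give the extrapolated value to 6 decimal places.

Leading term ∝ h^4; use weight 16 = 2^4.
2^4 × A(h/2) = 24.9135229168; minus A(h) gives 23.3496068844.
(16 × 1.5570951823 − 1.5639160324)/(16 − 1) = 1.5566404590
Shift from A(h/2): −0.0004547233.

1.556640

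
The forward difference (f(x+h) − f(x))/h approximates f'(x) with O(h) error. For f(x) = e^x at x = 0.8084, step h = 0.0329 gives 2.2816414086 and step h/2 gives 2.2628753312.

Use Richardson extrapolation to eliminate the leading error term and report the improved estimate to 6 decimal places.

Method order is 1; weight 2^1 = 2.
Difference of the inputs: 2.2628753312 − 2.2816414086 = -0.0187660774
Correction (A(h/2) − A(h))/(2 − 1) = (-0.0187660774)/1 = -0.0187660774
R = 2.2628753312 − 0.0187660774 = 2.2441092538

2.244109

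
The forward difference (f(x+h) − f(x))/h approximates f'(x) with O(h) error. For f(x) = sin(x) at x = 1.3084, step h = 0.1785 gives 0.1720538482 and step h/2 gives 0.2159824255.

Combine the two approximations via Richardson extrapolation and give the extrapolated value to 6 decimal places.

0.259911

Leading term ∝ h^1; use weight 2 = 2^1.
2*0.2159824255 = 0.4319648510; 0.4319648510 − 0.1720538482 = 0.2599110028
0.2599110028 ÷ 1 = 0.2599110028
Shift from A(h/2): +0.0439285773.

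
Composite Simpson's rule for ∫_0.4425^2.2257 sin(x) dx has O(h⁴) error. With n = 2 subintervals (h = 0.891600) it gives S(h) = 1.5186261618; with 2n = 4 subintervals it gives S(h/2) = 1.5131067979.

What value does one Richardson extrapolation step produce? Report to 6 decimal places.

1.512739

Order 4 gives 2^r = 16 and 2^r − 1 = 15.
16 × 1.5131067979 − 1.5186261618 = 22.6910826046
(16 × 1.5131067979 − 1.5186261618)/(16 − 1) = 1.5127388403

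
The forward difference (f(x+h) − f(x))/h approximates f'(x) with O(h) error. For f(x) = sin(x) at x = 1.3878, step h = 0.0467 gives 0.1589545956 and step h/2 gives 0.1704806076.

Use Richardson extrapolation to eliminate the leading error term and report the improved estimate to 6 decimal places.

The method has order 1: 2^1 = 2.
2 × 0.1704806076 = 0.3409612152; subtract 0.1589545956 → 0.1820066196
Divide by 2^1 − 1 = 1.
(2 × 0.1704806076 − 0.1589545956)/(2 − 1) = 0.1820066196
Gap between inputs: 1.153e-02; correction applied: +0.0115260120.

0.182007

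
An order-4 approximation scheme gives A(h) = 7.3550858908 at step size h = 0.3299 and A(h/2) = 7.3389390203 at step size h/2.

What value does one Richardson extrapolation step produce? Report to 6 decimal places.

7.337863

Method order is 4; weight 2^4 = 16.
2^4*A(h/2) = 117.4230243248; minus A(h) gives 110.0679384340.
Divide by 2^4 − 1 = 15.
110.0679384340 ÷ 15 = 7.3378625623
Correction |R − A(h/2)| = 1.076e-03; gap |A(h/2) − A(h)| = 1.615e-02.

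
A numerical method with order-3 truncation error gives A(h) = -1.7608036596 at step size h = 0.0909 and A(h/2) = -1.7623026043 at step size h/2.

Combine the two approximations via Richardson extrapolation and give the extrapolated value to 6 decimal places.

-1.762517

The method has order 3: 2^3 = 8.
8×(-1.7623026043) = -14.0984208344; (-14.0984208344) − (-1.7608036596) = -12.3376171748
Denominator 8 − 1 = 7.
(-12.3376171748) ÷ 7 = -1.7625167393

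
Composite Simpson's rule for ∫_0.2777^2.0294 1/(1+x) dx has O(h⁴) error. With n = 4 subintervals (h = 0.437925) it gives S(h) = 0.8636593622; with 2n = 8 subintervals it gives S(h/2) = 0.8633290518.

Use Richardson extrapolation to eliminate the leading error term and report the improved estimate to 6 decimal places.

0.863307

Error is O(h^4); halving h shrinks it by 2^4 = 16.
Top: 16(0.8633290518) − (0.8636593622) = 12.9496054666
R = 12.9496054666/15 = 0.8633070311
Gap between inputs: 3.303e-04; correction applied: −0.0000220207.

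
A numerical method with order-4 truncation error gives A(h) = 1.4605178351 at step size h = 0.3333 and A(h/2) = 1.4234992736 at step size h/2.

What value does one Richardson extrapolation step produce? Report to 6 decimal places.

1.421031

Leading term ∝ h^4; use weight 16 = 2^4.
Weighted: 22.7759883776 − 1.4605178351 = 21.3154705425
Divide by 2^4 − 1 = 15.
21.3154705425 ÷ 15 = 1.4210313695
Correction |R − A(h/2)| = 2.468e-03; gap |A(h/2) − A(h)| = 3.702e-02.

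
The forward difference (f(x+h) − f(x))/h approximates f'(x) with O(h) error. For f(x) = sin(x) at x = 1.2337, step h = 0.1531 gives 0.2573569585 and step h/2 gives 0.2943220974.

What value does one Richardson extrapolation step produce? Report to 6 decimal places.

Method order is 1; weight 2^1 = 2.
A(h/2) − A(h) = 0.2943220974 − 0.2573569585 = 0.0369651389
Correction (A(h/2) − A(h))/(2 − 1) = 0.0369651389/1 = 0.0369651389
R = A(h/2) + (A(h/2) − A(h))/1 = 0.2943220974 + 0.0369651389 = 0.3312872363
Shift from A(h/2): +0.0369651389.

0.331287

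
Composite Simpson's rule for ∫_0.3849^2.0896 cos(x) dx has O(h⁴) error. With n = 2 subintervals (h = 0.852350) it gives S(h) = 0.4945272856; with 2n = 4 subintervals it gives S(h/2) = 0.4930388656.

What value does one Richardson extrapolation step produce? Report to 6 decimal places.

r = 4, so 2^r = 16.
Difference of the inputs: 0.4930388656 − 0.4945272856 = -0.0014884200
Correction (A(h/2) − A(h))/(16 − 1) = (-0.0014884200)/15 = -0.0000992280
R = 0.4930388656 − 0.0000992280 = 0.4929396376
Shift from A(h/2): −0.0000992280.

0.492940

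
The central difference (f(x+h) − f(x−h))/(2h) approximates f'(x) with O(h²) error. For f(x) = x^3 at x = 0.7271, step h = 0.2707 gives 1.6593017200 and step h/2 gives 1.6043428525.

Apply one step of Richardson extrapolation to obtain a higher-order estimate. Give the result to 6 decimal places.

1.586023

Leading term ∝ h^2; use weight 4 = 2^2.
4*1.6043428525 − 1.6593017200 = 4.7580696900
Divide by 2^2 − 1 = 3.
So the Richardson estimate is 1.5860232300.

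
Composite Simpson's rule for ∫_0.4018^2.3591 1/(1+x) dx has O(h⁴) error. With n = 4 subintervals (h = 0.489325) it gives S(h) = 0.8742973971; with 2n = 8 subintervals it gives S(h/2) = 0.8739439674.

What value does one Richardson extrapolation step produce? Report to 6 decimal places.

r = 4, so 2^r = 16.
16 × 0.8739439674 − 0.8742973971 = 13.1088060813
Extrapolated: 13.1088060813 / 15 = 0.8739204054
Gap between inputs: 3.534e-04; correction applied: −0.0000235620.

0.873920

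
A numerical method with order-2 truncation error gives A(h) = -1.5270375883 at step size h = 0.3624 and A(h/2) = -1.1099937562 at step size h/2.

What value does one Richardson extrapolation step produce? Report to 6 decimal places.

Error is O(h^2); halving h shrinks it by 2^2 = 4.
2^2 × A(h/2) = -4.4399750248; minus A(h) gives -2.9129374365.
Divide by 2^2 − 1 = 3.
(-2.9129374365) ÷ 3 = -0.9709791455
Correction |R − A(h/2)| = 1.390e-01; gap |A(h/2) − A(h)| = 4.170e-01.

-0.970979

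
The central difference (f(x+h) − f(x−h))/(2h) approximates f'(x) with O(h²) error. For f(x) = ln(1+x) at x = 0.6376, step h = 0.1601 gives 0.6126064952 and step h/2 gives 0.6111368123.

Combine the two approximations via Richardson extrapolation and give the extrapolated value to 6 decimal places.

The method has order 2: 2^2 = 4.
Top: 4(0.6111368123) − (0.6126064952) = 1.8319407540
(4·0.6111368123 − 0.6126064952)/(4 − 1) = 0.6106469180

0.610647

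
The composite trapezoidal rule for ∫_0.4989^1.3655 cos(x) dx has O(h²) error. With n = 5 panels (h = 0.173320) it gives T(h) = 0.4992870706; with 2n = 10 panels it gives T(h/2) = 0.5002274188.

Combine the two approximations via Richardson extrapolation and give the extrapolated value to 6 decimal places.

The method has order 2: 2^2 = 4.
4·0.5002274188 − 0.4992870706 = 1.5016226046
Divide by 2^2 − 1 = 3.
(4·0.5002274188 − 0.4992870706)/(4 − 1) = 0.5005408682
Correction |R − A(h/2)| = 3.134e-04; gap |A(h/2) − A(h)| = 9.403e-04.

0.500541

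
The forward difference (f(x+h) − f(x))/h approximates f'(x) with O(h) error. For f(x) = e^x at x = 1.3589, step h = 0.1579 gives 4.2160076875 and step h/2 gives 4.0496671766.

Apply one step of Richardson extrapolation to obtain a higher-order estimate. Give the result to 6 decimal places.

3.883327

Order 1 gives 2^r = 2 and 2^r − 1 = 1.
Difference of the inputs: 4.0496671766 − 4.2160076875 = -0.1663405109
Divide by 2^1 − 1 = 1: (-0.1663405109)/1 = -0.1663405109
R = 4.0496671766 − 0.1663405109 = 3.8833266657
Shift from A(h/2): −0.1663405109.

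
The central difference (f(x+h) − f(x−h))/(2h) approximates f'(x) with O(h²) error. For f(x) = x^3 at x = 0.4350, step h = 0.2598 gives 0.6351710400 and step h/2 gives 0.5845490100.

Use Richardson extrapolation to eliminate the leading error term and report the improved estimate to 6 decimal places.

r = 2: numerator weight 4, denominator 3.
2^2*A(h/2) = 2.3381960400; minus A(h) gives 1.7030250000.
Denominator 4 − 1 = 3.
(4*0.5845490100 − 0.6351710400)/(4 − 1) = 0.5676750000
Gap between inputs: 5.062e-02; correction applied: −0.0168740100.

0.567675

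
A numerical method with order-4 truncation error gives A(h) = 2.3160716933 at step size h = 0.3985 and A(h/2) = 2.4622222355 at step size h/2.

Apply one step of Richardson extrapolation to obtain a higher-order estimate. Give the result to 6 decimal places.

2.471966

With r = 4 the leading error scales as h^4, so the weight is 2^4 = 16.
Difference of the inputs: 2.4622222355 − 2.3160716933 = 0.1461505422
Divide by 2^4 − 1 = 15: 0.1461505422/15 = 0.0097433695
R = A(h/2) + (A(h/2) − A(h))/15 = 2.4622222355 + 0.0097433695 = 2.4719656050
Correction |R − A(h/2)| = 9.743e-03; gap |A(h/2) − A(h)| = 1.462e-01.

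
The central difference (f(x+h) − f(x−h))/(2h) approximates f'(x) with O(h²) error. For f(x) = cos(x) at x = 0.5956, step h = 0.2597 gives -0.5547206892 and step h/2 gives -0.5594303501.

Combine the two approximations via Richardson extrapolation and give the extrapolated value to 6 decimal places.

-0.561000

r = 2: numerator weight 4, denominator 3.
Weighted: (-2.2377214004) − (-0.5547206892) = -1.6830007112
Divide by 2^2 − 1 = 3.
Extrapolated: (-1.6830007112) / 3 = -0.5610002371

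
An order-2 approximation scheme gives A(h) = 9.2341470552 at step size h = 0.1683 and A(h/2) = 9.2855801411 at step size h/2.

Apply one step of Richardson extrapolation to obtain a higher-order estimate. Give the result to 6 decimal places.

9.302725

r = 2: numerator weight 4, denominator 3.
Difference of the inputs: 9.2855801411 − 9.2341470552 = 0.0514330859
Correction (A(h/2) − A(h))/(4 − 1) = 0.0514330859/3 = 0.0171443620
R = A(h/2) + (A(h/2) − A(h))/3 = 9.2855801411 + 0.0171443620 = 9.3027245031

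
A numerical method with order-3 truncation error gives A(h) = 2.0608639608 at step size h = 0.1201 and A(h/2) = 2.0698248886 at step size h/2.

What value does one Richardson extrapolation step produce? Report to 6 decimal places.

2.071105

Order 3 gives 2^r = 8 and 2^r − 1 = 7.
8·2.0698248886 = 16.5585991088; subtract 2.0608639608 → 14.4977351480
(8·2.0698248886 − 2.0608639608)/(8 − 1) = 2.0711050211
Shift from A(h/2): +0.0012801325.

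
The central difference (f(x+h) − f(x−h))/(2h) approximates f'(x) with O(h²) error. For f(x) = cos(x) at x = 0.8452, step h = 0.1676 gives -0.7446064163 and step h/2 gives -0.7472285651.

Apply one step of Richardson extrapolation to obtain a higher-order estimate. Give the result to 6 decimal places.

Leading term ∝ h^2; use weight 4 = 2^2.
2^2 × A(h/2) = -2.9889142604; minus A(h) gives -2.2443078441.
Divide by 2^2 − 1 = 3.
Extrapolated: (-2.2443078441) / 3 = -0.7481026147

-0.748103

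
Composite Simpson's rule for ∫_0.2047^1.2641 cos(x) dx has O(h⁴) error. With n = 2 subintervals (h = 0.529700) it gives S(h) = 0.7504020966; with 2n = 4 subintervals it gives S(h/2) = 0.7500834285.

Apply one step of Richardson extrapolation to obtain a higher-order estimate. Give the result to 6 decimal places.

Error is O(h^4); halving h shrinks it by 2^4 = 16.
Difference of the inputs: 0.7500834285 − 0.7504020966 = -0.0003186681
Correction (A(h/2) − A(h))/(16 − 1) = (-0.0003186681)/15 = -0.0000212445
R = A(h/2) + (A(h/2) − A(h))/15 = 0.7500834285 − 0.0000212445 = 0.7500621840

0.750062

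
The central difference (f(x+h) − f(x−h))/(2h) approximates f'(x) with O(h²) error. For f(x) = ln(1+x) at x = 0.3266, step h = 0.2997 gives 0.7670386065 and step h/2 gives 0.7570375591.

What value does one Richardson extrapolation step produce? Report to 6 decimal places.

r = 2: numerator weight 4, denominator 3.
4 × 0.7570375591 = 3.0281502364; subtract 0.7670386065 → 2.2611116299
Extrapolated: 2.2611116299 / 3 = 0.7537038766
Correction |R − A(h/2)| = 3.334e-03; gap |A(h/2) − A(h)| = 1.000e-02.

0.753704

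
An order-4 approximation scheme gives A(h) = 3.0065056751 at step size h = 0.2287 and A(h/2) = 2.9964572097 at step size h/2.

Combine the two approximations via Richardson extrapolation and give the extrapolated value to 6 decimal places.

With r = 4 the leading error scales as h^4, so the weight is 2^4 = 16.
16*2.9964572097 − 3.0065056751 = 44.9368096801
Denominator 16 − 1 = 15.
Result: 2.9957873120
Correction |R − A(h/2)| = 6.699e-04; gap |A(h/2) − A(h)| = 1.005e-02.

2.995787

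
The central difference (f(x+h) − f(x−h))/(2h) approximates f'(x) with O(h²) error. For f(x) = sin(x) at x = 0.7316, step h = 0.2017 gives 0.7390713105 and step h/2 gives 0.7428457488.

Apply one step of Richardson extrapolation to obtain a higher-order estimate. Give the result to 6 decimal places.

0.744104

Order 2 gives 2^r = 4 and 2^r − 1 = 3.
2^2·A(h/2) = 2.9713829952; minus A(h) gives 2.2323116847.
Denominator 4 − 1 = 3.
So the Richardson estimate is 0.7441038949.
Correction |R − A(h/2)| = 1.258e-03; gap |A(h/2) − A(h)| = 3.774e-03.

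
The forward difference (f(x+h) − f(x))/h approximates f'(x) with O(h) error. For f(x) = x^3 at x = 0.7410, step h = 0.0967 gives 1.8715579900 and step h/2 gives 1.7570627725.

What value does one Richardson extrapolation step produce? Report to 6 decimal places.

1.642568

Method order is 1; weight 2^1 = 2.
A(h/2) − A(h) = 1.7570627725 − 1.8715579900 = -0.1144952175
Divide by 2^1 − 1 = 1: (-0.1144952175)/1 = -0.1144952175
R = 1.7570627725 − 0.1144952175 = 1.6425675550
Shift from A(h/2): −0.1144952175.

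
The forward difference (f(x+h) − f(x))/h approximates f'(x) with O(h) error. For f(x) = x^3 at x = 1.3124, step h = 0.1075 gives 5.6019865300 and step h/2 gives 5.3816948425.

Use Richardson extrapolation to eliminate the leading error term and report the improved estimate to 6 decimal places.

5.161403

Leading term ∝ h^1; use weight 2 = 2^1.
Difference of the inputs: 5.3816948425 − 5.6019865300 = -0.2202916875
Correction (A(h/2) − A(h))/(2 − 1) = (-0.2202916875)/1 = -0.2202916875
R = A(h/2) + (A(h/2) − A(h))/1 = 5.3816948425 − 0.2202916875 = 5.1614031550
Shift from A(h/2): −0.2202916875.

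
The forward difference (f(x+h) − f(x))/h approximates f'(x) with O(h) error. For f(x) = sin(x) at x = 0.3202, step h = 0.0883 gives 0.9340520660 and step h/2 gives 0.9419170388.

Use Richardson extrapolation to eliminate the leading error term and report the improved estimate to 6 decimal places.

The method has order 1: 2^1 = 2.
Weighted: 1.8838340776 − 0.9340520660 = 0.9497820116
(2·0.9419170388 − 0.9340520660)/(2 − 1) = 0.9497820116
Gap between inputs: 7.865e-03; correction applied: +0.0078649728.

0.949782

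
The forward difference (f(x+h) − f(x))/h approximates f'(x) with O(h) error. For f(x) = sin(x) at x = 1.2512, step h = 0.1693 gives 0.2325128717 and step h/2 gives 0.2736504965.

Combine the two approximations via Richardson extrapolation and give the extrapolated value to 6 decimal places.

With r = 1 the leading error scales as h^1, so the weight is 2^1 = 2.
A(h/2) − A(h) = 0.2736504965 − 0.2325128717 = 0.0411376248
Divide by 2^1 − 1 = 1: 0.0411376248/1 = 0.0411376248
R = A(h/2) + (A(h/2) − A(h))/1 = 0.2736504965 + 0.0411376248 = 0.3147881213

0.314788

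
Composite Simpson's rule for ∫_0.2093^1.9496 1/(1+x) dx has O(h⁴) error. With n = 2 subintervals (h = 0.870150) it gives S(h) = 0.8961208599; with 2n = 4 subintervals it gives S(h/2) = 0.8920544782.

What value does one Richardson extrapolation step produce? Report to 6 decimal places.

r = 4, so 2^r = 16.
Difference of the inputs: 0.8920544782 − 0.8961208599 = -0.0040663817
Divide by 2^4 − 1 = 15: (-0.0040663817)/15 = -0.0002710921
R = 0.8920544782 − 0.0002710921 = 0.8917833861

0.891783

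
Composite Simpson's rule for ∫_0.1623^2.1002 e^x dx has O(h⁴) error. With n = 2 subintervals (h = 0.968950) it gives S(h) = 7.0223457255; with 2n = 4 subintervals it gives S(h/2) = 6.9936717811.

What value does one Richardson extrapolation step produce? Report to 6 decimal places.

6.991760

Leading term ∝ h^4; use weight 16 = 2^4.
16·6.9936717811 − 7.0223457255 = 104.8764027721
R = 104.8764027721/15 = 6.9917601848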